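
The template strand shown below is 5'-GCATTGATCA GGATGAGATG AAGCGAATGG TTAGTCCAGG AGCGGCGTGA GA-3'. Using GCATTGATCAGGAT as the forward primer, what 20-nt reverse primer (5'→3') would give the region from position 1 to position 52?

5'-TCTCACGCCGCTCCTGGACT-3'

The product's 3' end on the top strand is position 52.
The reverse primer anneals to the top strand over positions 33–52, i.e. to AGTCCAGGAGCGGCGTGAGA.
Its sequence written 5'→3' is the reverse complement: TCTCACGCCGCTCCTGGACT.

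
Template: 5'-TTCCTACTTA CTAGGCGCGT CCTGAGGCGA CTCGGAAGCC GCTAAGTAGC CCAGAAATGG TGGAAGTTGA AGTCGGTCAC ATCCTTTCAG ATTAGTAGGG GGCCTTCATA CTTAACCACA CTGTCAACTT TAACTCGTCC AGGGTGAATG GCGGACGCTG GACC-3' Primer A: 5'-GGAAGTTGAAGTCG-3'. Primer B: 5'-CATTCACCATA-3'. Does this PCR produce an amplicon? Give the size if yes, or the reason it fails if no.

Primer B (CATTCACCATA) does not match the top strand, and its reverse complement TATGGTGAATG does not match either.
With no annealing site for primer B, no amplification occurs.

No product — primer B has no binding site in the template.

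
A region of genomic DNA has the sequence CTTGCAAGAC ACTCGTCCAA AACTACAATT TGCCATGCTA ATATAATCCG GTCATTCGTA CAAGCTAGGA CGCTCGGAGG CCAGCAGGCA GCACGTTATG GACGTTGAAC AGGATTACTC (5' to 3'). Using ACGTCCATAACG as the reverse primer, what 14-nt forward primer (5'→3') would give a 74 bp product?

The reverse primer's reverse complement CGTTATGGACGT matches the template at positions 94–105, so the product ends at position 105.
A 74 bp product then starts at position 105 − 74 + 1 = 32.
The forward primer is identical to the top strand there: GCCATGCTAATATA.

5'-GCCATGCTAATATA-3'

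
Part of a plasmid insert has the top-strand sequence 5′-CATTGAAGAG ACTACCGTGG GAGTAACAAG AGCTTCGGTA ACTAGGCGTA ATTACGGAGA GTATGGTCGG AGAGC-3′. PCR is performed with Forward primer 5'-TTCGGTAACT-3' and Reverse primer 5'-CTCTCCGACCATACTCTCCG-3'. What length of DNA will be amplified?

Scanning the template, TTCGGTAACT occurs at positions 34–43; this primer anneals to the bottom strand there with its 3' end pointing downstream.
Reverse complement of the reverse primer: CGGAGAGTATGGTCGGAGAG. This occurs on the top strand at positions 55–74.
Amplicon spans positions 34–74: 41 bp.

41 bp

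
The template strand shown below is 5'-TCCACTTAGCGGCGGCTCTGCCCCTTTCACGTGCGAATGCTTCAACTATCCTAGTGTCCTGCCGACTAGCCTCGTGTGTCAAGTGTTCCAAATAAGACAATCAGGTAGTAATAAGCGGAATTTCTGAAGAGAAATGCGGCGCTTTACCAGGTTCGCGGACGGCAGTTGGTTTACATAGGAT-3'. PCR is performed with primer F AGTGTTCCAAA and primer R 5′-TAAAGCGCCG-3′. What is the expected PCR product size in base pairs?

Forward primer AGTGTTCCAAA is found on the top strand at positions 82–92.
Reverse complement of the reverse primer: CGGCGCTTTA. This occurs on the top strand at positions 137–146.
Product length = (reverse-primer end) − (forward-primer start) + 1 = 146 − 82 + 1 = 65 bp.

65 bp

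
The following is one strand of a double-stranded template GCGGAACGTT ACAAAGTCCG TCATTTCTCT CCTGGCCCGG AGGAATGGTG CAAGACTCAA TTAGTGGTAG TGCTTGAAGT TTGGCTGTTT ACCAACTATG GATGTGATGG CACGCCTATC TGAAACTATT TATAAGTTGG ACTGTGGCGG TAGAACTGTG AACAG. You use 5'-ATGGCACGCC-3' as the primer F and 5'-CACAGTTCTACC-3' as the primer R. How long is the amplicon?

The forward primer matches the template at positions 107–116.
Taking the reverse complement of CACAGTTCTACC gives GGTAGAACTGTG, found at positions 149–160 on the template; the primer anneals here to the top strand with its 3' end pointing upstream.
Amplicon spans positions 107–160: 54 bp.

54 bp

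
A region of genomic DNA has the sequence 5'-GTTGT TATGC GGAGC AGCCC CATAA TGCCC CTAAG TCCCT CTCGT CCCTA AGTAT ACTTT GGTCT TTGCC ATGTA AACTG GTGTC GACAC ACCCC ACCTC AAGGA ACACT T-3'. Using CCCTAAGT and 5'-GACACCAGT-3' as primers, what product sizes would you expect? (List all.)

The forward primer CCCTAAGT matches the top strand at positions 29–36, 46–53.
The reverse primer's reverse complement is ACTGGTGTC, matching at positions 77–85.
Each forward site pairs with the reverse site to give a product ending at position 85: sizes 57, 40 bp.

57 bp, 40 bp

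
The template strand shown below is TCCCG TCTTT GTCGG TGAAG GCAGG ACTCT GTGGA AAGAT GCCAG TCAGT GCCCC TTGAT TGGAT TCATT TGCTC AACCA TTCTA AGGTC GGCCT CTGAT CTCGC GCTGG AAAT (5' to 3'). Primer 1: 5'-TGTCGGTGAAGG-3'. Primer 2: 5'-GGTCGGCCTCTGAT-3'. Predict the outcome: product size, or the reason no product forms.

No product — both primers anneal to the same strand and extend in the same direction.

Primer 1 (TGTCGGTGAAGG) matches the top strand at positions 10–21 (3' end points downstream).
Primer 2 (GGTCGGCCTCTGAT) also matches the top strand directly, at positions 87–100 — its reverse complement ATCAGAGGCCGACC is not present.
Both primers anneal to the bottom strand with 3' ends pointing the same way, so neither can prime synthesis back toward the other.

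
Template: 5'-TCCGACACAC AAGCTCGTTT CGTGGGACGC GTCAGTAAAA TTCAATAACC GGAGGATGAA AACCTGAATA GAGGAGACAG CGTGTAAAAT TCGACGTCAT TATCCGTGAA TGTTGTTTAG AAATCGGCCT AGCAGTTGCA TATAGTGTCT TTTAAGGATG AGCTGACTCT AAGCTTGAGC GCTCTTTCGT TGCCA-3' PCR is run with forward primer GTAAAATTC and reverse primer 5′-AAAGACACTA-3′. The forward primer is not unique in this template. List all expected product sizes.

The forward primer GTAAAATTC matches the top strand at positions 35–43, 84–92.
The reverse primer's reverse complement is TAGTGTCTTT, matching at positions 143–152.
Each forward site pairs with the reverse site to give a product ending at position 152: sizes 118, 69 bp.

118 bp, 69 bp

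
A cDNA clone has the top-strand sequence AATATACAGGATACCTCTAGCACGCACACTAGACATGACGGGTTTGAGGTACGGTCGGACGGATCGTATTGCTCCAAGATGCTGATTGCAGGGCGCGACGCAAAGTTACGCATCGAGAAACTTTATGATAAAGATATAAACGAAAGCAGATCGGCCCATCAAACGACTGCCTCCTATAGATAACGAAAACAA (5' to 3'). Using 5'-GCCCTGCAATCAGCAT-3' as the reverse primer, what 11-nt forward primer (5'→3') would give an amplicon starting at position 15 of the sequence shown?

5'-CTCTAGCACGC-3'

The reverse primer's reverse complement ATGCTGATTGCAGGGC matches the template at positions 79–94; the product starts at position 15.
The forward primer is identical to the top strand over positions 15–25: CTCTAGCACGC.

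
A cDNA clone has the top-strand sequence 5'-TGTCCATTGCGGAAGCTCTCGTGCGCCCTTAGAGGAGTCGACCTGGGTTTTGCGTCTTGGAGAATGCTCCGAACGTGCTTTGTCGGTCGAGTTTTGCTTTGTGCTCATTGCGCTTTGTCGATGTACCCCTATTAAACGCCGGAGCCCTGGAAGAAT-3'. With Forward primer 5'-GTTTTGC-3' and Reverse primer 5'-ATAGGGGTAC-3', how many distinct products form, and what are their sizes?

The forward primer GTTTTGC matches the top strand at positions 47–53, 91–97.
The reverse primer's reverse complement is GTACCCCTAT, matching at positions 123–132.
Each forward site pairs with the reverse site to give a product ending at position 132: sizes 86, 42 bp.

Two products: 86 bp, 42 bp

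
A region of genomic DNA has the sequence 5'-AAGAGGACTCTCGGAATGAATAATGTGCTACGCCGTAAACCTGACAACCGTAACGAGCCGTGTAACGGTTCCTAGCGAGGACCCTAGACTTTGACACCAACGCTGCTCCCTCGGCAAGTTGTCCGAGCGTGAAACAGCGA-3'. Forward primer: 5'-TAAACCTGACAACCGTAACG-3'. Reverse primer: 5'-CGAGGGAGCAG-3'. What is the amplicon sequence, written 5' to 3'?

5'-TAAACCTGACAACCGTAACGAGCCGTGTAACGGTTCCTAGCGAGGACCCTAGACTTTGACACCAACGCTGCTCCCTCG-3'

Scanning the template, TAAACCTGACAACCGTAACG occurs at positions 36–55; this primer anneals to the bottom strand there with its 3' end pointing downstream.
The reverse primer's reverse complement is CTGCTCCCTCG, which matches the template at positions 103–113.
The product is the template from position 36 through 113 (78 bp).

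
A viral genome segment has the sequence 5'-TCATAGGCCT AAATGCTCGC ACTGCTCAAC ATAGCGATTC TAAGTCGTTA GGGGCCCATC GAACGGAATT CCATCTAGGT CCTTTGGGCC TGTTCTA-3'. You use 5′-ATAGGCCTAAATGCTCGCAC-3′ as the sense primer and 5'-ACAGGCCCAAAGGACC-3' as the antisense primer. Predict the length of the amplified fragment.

91 bp

The forward primer matches the template at positions 3–22.
Reverse complement of the reverse primer: GGTCCTTTGGGCCTGT. This occurs on the top strand at positions 78–93.
Product length = (reverse-primer end) − (forward-primer start) + 1 = 93 − 3 + 1 = 91 bp.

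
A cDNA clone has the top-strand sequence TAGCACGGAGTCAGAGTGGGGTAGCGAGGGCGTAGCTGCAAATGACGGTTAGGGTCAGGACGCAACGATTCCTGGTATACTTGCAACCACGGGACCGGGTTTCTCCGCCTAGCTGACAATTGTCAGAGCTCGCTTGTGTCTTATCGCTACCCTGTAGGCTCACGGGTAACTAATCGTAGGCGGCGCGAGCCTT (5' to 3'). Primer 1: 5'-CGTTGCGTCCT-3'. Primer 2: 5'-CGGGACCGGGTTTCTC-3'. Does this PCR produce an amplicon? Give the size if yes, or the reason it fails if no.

No product — the primers' 3' ends point away from each other.

Primer 1 (CGTTGCGTCCT) has reverse complement AGGACGCAACG, which matches the top strand at positions 57–67; primer 1 anneals to the top strand there with its 3' end pointing upstream toward position 57.
Primer 2 (CGGGACCGGGTTTCTC) matches the top strand directly at positions 90–105; it anneals to the bottom strand with its 3' end pointing downstream toward position 105.
The 3' ends diverge (primer 1 extends toward position 1, primer 2 toward position 193), so the primers never converge on a shared product.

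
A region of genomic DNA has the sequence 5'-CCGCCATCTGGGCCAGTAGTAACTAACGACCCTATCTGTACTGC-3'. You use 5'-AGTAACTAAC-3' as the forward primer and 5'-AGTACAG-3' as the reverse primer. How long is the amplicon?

25 bp

Forward primer AGTAACTAAC is found on the top strand at positions 18–27.
Reverse complement of the reverse primer: CTGTACT. This occurs on the top strand at positions 36–42.
Product length = (reverse-primer end) − (forward-primer start) + 1 = 42 − 18 + 1 = 25 bp.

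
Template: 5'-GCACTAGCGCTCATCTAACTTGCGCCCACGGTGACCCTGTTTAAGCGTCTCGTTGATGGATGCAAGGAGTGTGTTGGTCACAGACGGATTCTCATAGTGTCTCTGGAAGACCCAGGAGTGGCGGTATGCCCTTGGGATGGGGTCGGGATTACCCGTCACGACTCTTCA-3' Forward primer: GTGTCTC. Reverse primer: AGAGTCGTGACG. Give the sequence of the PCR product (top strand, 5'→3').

Forward primer GTGTCTC is found on the top strand at positions 97–103.
Taking the reverse complement of AGAGTCGTGACG gives CGTCACGACTCT, found at positions 154–165 on the template; the primer anneals here to the top strand with its 3' end pointing upstream.
The product is the template from position 97 through 165 (69 bp).

5'-GTGTCTCTGGAAGACCCAGGAGTGGCGGTATGCCCTTGGGATGGGGTCGGGATTACCCGTCACGACTCT-3'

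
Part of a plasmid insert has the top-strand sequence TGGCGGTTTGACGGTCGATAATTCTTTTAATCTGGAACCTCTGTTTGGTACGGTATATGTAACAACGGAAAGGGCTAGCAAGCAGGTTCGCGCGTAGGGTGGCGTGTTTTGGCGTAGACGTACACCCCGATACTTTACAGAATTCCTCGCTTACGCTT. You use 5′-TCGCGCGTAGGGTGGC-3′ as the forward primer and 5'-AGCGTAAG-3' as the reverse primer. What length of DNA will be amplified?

70 bp

Scanning the template, TCGCGCGTAGGGTGGC occurs at positions 88–103; this primer anneals to the bottom strand there with its 3' end pointing downstream.
The reverse primer's reverse complement is CTTACGCT, which matches the template at positions 150–157.
Product length = (reverse-primer end) − (forward-primer start) + 1 = 157 − 88 + 1 = 70 bp.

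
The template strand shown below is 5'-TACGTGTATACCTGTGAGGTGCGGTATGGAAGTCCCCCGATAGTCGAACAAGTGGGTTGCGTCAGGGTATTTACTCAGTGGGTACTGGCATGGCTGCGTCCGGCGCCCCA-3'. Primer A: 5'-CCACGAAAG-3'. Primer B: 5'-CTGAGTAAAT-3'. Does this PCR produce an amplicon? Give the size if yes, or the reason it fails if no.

Primer A (CCACGAAAG) does not match the top strand, and its reverse complement CTTTCGTGG does not match either.
With no annealing site for primer A, no amplification occurs.

No product — primer A has no binding site in the template.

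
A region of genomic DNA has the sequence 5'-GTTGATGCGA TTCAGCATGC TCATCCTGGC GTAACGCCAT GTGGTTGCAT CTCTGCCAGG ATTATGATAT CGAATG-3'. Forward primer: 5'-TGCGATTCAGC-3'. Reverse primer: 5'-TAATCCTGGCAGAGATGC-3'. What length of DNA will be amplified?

Scanning the template, TGCGATTCAGC occurs at positions 6–16; this primer anneals to the bottom strand there with its 3' end pointing downstream.
The reverse primer's reverse complement is GCATCTCTGCCAGGATTA, which matches the template at positions 47–64.
Amplicon spans positions 6–64: 59 bp.

59 bp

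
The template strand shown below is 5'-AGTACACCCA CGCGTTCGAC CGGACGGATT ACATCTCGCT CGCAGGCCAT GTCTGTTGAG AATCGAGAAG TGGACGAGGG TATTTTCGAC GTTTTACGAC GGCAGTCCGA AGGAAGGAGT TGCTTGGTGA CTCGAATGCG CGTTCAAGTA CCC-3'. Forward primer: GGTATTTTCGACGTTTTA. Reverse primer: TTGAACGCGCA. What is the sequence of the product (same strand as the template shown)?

5'-GGTATTTTCGACGTTTTACGACGGCAGTCCGAAGGAAGGAGTTGCTTGGTGACTCGAATGCGCGTTCAA-3'

Scanning the template, GGTATTTTCGACGTTTTA occurs at positions 79–96; this primer anneals to the bottom strand there with its 3' end pointing downstream.
Taking the reverse complement of TTGAACGCGCA gives TGCGCGTTCAA, found at positions 137–147 on the template; the primer anneals here to the top strand with its 3' end pointing upstream.
The product is the template from position 79 through 147 (69 bp).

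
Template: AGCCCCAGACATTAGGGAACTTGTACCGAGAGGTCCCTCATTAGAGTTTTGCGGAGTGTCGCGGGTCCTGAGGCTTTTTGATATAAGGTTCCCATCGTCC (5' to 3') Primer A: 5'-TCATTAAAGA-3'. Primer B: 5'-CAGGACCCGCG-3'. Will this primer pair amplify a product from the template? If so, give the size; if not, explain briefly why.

Primer A (TCATTAAAGA) does not match the top strand, and its reverse complement TCTTTAATGA does not match either.
With no annealing site for primer A, no amplification occurs.

No product — primer A has no binding site in the template.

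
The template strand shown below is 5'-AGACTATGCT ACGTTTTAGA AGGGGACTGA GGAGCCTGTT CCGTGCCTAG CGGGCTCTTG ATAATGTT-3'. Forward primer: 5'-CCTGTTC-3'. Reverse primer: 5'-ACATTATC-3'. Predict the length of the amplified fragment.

Scanning the template, CCTGTTC occurs at positions 35–41; this primer anneals to the bottom strand there with its 3' end pointing downstream.
Reverse complement of the reverse primer: GATAATGT. This occurs on the top strand at positions 60–67.
The product runs from position 35 to position 67, so its length is 67 − 35 + 1 = 33 bp.

33 bp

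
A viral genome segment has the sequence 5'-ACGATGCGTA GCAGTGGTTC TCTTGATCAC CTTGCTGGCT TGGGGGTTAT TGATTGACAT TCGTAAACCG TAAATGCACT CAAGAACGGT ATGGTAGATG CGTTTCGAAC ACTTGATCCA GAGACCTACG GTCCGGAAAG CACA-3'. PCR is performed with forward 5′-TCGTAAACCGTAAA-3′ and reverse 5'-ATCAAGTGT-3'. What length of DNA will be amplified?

57 bp

The forward primer matches the template at positions 61–74.
The reverse primer's reverse complement is ACACTTGAT, which matches the template at positions 109–117.
Product length = (reverse-primer end) − (forward-primer start) + 1 = 117 − 61 + 1 = 57 bp.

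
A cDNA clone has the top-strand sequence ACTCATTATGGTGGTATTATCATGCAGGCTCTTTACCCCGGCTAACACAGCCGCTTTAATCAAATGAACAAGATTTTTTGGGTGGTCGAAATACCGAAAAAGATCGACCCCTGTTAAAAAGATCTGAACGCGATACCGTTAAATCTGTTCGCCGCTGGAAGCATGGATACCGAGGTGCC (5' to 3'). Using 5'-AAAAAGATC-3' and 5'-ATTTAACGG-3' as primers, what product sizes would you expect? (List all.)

The forward primer AAAAAGATC matches the top strand at positions 97–105, 116–124.
The reverse primer's reverse complement is CCGTTAAAT, matching at positions 136–144.
Each forward site pairs with the reverse site to give a product ending at position 144: sizes 48, 29 bp.

48 bp, 29 bp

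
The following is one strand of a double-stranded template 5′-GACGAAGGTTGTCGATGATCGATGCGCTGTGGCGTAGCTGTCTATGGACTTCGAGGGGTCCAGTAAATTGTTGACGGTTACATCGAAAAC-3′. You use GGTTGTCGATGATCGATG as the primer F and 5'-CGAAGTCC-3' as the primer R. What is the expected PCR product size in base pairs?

Forward primer GGTTGTCGATGATCGATG is found on the top strand at positions 7–24.
Taking the reverse complement of CGAAGTCC gives GGACTTCG, found at positions 46–53 on the template; the primer anneals here to the top strand with its 3' end pointing upstream.
Product length = (reverse-primer end) − (forward-primer start) + 1 = 53 − 7 + 1 = 47 bp.

47 bp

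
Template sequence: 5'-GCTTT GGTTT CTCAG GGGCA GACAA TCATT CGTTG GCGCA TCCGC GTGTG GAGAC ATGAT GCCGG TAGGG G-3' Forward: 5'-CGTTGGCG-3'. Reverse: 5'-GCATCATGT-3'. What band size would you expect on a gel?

32 bp

Scanning the template, CGTTGGCG occurs at positions 31–38; this primer anneals to the bottom strand there with its 3' end pointing downstream.
The reverse primer's reverse complement is ACATGATGC, which matches the template at positions 54–62.
Amplicon spans positions 31–62: 32 bp.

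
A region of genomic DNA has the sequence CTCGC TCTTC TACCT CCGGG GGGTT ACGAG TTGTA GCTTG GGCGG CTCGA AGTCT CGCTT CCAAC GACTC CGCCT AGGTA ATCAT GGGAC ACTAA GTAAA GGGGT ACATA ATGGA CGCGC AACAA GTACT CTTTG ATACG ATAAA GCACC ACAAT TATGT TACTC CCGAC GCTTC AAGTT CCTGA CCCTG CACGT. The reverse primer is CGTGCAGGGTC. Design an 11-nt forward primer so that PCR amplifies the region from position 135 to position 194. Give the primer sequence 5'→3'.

5'-GATACGATAAA-3'

The reverse primer's reverse complement GACCCTGCACG matches the template at positions 184–194; the product starts at position 135.
The forward primer is identical to the top strand over positions 135–145: GATACGATAAA.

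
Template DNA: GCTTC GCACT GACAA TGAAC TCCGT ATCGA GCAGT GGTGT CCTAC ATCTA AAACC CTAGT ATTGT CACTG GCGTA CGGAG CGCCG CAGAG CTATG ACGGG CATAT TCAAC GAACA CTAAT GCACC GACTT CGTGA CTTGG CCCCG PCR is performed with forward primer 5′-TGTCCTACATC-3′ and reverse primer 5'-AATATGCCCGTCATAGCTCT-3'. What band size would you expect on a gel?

Forward primer TGTCCTACATC is found on the top strand at positions 38–48.
The reverse primer's reverse complement is AGAGCTATGACGGGCATATT, which matches the template at positions 87–106.
Product length = (reverse-primer end) − (forward-primer start) + 1 = 106 − 38 + 1 = 69 bp.

69 bp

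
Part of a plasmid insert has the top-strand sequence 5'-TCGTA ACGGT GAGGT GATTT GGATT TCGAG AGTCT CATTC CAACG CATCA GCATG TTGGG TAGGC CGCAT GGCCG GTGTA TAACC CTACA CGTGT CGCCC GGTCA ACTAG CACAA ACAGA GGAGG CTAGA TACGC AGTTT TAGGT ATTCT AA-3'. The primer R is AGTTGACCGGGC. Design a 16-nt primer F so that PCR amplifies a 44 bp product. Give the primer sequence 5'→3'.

5'-CCGCATGGCCGGTGTA-3'

The reverse primer's reverse complement GCCCGGTCAACT matches the template at positions 97–108, so the product ends at position 108.
A 44 bp product then starts at position 108 − 44 + 1 = 65.
The forward primer is identical to the top strand there: CCGCATGGCCGGTGTA.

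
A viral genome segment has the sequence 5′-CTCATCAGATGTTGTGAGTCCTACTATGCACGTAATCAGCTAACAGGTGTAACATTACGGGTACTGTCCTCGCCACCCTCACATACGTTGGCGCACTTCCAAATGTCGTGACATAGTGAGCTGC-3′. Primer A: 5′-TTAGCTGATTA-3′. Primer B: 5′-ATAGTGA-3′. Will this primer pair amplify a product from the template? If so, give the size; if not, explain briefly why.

Primer A (TTAGCTGATTA) has reverse complement TAATCAGCTAA, which matches the top strand at positions 33–43; primer A anneals to the top strand there with its 3' end pointing upstream toward position 33.
Primer B (ATAGTGA) matches the top strand directly at positions 113–119; it anneals to the bottom strand with its 3' end pointing downstream toward position 119.
The 3' ends diverge (primer A extends toward position 1, primer B toward position 124), so the primers never converge on a shared product.

No product — the primers' 3' ends point away from each other.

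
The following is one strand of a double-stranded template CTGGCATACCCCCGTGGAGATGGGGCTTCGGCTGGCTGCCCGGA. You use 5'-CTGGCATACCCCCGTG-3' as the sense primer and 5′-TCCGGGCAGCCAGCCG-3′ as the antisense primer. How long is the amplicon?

Scanning the template, CTGGCATACCCCCGTG occurs at positions 1–16; this primer anneals to the bottom strand there with its 3' end pointing downstream.
Taking the reverse complement of TCCGGGCAGCCAGCCG gives CGGCTGGCTGCCCGGA, found at positions 29–44 on the template; the primer anneals here to the top strand with its 3' end pointing upstream.
Amplicon spans positions 1–44: 44 bp.

44 bp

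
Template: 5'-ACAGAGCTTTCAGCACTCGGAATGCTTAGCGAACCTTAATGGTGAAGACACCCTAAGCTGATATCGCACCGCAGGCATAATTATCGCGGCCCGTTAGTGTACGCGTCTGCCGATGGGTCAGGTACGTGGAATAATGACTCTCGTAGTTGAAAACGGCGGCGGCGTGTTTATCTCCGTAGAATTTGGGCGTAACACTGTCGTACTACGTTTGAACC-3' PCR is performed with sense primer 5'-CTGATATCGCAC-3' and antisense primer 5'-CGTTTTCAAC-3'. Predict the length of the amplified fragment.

98 bp

The forward primer matches the template at positions 58–69.
Taking the reverse complement of CGTTTTCAAC gives GTTGAAAACG, found at positions 146–155 on the template; the primer anneals here to the top strand with its 3' end pointing upstream.
Product length = (reverse-primer end) − (forward-primer start) + 1 = 155 − 58 + 1 = 98 bp.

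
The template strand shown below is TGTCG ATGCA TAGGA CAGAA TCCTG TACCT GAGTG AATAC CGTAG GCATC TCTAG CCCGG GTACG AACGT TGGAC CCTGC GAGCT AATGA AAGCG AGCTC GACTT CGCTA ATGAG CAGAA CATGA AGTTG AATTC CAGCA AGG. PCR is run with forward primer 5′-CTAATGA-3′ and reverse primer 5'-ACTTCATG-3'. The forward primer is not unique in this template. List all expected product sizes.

45 bp, 21 bp

The forward primer CTAATGA matches the top strand at positions 84–90, 108–114.
The reverse primer's reverse complement is CATGAAGT, matching at positions 121–128.
Each forward site pairs with the reverse site to give a product ending at position 128: sizes 45, 21 bp.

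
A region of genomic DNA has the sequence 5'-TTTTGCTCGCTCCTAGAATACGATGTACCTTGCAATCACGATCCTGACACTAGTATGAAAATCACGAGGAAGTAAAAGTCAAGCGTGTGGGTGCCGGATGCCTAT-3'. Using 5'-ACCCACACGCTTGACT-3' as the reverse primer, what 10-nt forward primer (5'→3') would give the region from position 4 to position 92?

The reverse primer's reverse complement AGTCAAGCGTGTGGGT matches the template at positions 77–92; the product starts at position 4.
The forward primer is identical to the top strand over positions 4–13: TGCTCGCTCC.

5'-TGCTCGCTCC-3'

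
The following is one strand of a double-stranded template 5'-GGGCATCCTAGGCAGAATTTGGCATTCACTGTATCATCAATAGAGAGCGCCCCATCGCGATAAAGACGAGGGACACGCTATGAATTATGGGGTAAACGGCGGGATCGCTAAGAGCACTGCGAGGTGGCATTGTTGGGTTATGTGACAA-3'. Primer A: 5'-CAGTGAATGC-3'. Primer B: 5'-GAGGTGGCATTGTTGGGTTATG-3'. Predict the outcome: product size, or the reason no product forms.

No product — the primers' 3' ends point away from each other.

Primer A (CAGTGAATGC) has reverse complement GCATTCACTG, which matches the top strand at positions 22–31; primer A anneals to the top strand there with its 3' end pointing upstream toward position 22.
Primer B (GAGGTGGCATTGTTGGGTTATG) matches the top strand directly at positions 121–142; it anneals to the bottom strand with its 3' end pointing downstream toward position 142.
The 3' ends diverge (primer A extends toward position 1, primer B toward position 148), so the primers never converge on a shared product.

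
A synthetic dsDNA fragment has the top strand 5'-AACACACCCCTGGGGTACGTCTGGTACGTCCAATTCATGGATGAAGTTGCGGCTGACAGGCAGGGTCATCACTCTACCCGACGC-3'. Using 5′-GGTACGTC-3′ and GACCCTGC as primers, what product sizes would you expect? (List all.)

The forward primer GGTACGTC matches the top strand at positions 14–21, 23–30.
The reverse primer's reverse complement is GCAGGGTC, matching at positions 60–67.
Each forward site pairs with the reverse site to give a product ending at position 67: sizes 54, 45 bp.

54 bp, 45 bp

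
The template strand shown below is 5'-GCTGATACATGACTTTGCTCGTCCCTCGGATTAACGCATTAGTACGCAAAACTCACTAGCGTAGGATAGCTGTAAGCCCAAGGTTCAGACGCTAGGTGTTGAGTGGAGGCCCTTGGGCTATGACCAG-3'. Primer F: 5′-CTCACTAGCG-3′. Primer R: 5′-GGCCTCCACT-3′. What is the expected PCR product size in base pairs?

Forward primer CTCACTAGCG is found on the top strand at positions 52–61.
Taking the reverse complement of GGCCTCCACT gives AGTGGAGGCC, found at positions 102–111 on the template; the primer anneals here to the top strand with its 3' end pointing upstream.
Product length = (reverse-primer end) − (forward-primer start) + 1 = 111 − 52 + 1 = 60 bp.

60 bp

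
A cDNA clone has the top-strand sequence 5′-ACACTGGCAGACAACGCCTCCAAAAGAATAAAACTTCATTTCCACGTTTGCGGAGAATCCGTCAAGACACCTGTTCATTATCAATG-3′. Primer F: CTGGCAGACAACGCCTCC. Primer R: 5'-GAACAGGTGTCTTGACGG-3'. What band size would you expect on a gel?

Forward primer CTGGCAGACAACGCCTCC is found on the top strand at positions 4–21.
Taking the reverse complement of GAACAGGTGTCTTGACGG gives CCGTCAAGACACCTGTTC, found at positions 59–76 on the template; the primer anneals here to the top strand with its 3' end pointing upstream.
The product runs from position 4 to position 76, so its length is 76 − 4 + 1 = 73 bp.

73 bp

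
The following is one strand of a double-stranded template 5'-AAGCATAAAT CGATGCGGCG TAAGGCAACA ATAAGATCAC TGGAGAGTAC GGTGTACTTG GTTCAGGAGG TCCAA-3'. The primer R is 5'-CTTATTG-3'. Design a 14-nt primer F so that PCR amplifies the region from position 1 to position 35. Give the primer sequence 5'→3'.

The reverse primer's reverse complement CAATAAG matches the template at positions 29–35; the product starts at position 1.
The forward primer is identical to the top strand over positions 1–14: AAGCATAAATCGAT.

5'-AAGCATAAATCGAT-3'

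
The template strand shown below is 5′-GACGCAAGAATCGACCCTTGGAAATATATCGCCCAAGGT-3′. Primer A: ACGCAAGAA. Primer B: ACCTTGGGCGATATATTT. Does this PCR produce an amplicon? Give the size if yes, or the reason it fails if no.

Yes — a 38 bp product.

Primer A (ACGCAAGAA) matches the top strand at positions 2–10; it acts as a forward primer.
Primer B's reverse complement is AAATATATCGCCCAAGGT, matching the top strand at positions 22–39; it acts as a reverse primer.
The 3' ends face each other across positions 2–39, giving a 38 bp product.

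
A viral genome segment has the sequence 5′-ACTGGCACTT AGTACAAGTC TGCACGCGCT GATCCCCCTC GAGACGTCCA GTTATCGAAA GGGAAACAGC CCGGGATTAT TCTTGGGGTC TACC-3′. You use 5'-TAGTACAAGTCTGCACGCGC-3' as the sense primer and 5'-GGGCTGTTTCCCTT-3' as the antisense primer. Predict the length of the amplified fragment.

Forward primer TAGTACAAGTCTGCACGCGC is found on the top strand at positions 10–29.
Taking the reverse complement of GGGCTGTTTCCCTT gives AAGGGAAACAGCCC, found at positions 59–72 on the template; the primer anneals here to the top strand with its 3' end pointing upstream.
The product runs from position 10 to position 72, so its length is 72 − 10 + 1 = 63 bp.

63 bp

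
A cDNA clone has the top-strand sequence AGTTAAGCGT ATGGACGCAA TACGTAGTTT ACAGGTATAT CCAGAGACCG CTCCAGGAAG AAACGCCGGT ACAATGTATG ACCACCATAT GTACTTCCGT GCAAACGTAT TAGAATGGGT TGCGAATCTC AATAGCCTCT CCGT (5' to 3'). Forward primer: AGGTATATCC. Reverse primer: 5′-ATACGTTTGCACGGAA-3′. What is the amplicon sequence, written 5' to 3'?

5'-AGGTATATCCAGAGACCGCTCCAGGAAGAAACGCCGGTACAATGTATGACCACCATATGTACTTCCGTGCAAACGTAT-3'

Forward primer AGGTATATCC is found on the top strand at positions 33–42.
The reverse primer's reverse complement is TTCCGTGCAAACGTAT, which matches the template at positions 95–110.
The product is the template from position 33 through 110 (78 bp).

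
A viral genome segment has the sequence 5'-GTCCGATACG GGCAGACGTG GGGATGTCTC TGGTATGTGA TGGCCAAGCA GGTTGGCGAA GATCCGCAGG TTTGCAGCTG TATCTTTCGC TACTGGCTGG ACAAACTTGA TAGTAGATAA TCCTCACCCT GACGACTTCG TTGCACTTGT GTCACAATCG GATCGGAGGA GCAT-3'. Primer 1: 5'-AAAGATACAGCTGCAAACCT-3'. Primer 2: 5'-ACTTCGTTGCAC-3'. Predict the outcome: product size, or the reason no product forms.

No product — the primers' 3' ends point away from each other.

Primer 1 (AAAGATACAGCTGCAAACCT) has reverse complement AGGTTTGCAGCTGTATCTTT, which matches the top strand at positions 68–87; primer 1 anneals to the top strand there with its 3' end pointing upstream toward position 68.
Primer 2 (ACTTCGTTGCAC) matches the top strand directly at positions 135–146; it anneals to the bottom strand with its 3' end pointing downstream toward position 146.
The 3' ends diverge (primer 1 extends toward position 1, primer 2 toward position 174), so the primers never converge on a shared product.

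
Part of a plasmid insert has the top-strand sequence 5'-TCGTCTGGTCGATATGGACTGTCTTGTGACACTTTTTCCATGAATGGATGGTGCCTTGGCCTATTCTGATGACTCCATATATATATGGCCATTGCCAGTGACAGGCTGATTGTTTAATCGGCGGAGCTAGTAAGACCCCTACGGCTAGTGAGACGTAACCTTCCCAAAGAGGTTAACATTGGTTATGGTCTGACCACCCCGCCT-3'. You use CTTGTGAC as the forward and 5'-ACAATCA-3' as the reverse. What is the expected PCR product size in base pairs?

91 bp

Forward primer CTTGTGAC is found on the top strand at positions 23–30.
The reverse primer's reverse complement is TGATTGT, which matches the template at positions 107–113.
Amplicon spans positions 23–113: 91 bp.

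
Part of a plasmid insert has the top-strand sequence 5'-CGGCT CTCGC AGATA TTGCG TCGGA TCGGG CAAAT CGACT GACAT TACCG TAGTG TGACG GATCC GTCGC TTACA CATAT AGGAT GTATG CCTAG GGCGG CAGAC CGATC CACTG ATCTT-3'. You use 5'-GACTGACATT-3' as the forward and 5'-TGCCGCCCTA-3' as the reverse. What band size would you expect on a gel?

Scanning the template, GACTGACATT occurs at positions 37–46; this primer anneals to the bottom strand there with its 3' end pointing downstream.
Reverse complement of the reverse primer: TAGGGCGGCA. This occurs on the top strand at positions 93–102.
Product length = (reverse-primer end) − (forward-primer start) + 1 = 102 − 37 + 1 = 66 bp.

66 bp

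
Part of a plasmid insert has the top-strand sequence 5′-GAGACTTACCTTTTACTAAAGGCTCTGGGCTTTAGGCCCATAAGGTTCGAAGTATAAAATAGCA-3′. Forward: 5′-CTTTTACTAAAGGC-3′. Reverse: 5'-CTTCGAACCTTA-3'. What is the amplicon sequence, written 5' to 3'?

Scanning the template, CTTTTACTAAAGGC occurs at positions 10–23; this primer anneals to the bottom strand there with its 3' end pointing downstream.
Taking the reverse complement of CTTCGAACCTTA gives TAAGGTTCGAAG, found at positions 41–52 on the template; the primer anneals here to the top strand with its 3' end pointing upstream.
The product is the template from position 10 through 52 (43 bp).

5'-CTTTTACTAAAGGCTCTGGGCTTTAGGCCCATAAGGTTCGAAG-3'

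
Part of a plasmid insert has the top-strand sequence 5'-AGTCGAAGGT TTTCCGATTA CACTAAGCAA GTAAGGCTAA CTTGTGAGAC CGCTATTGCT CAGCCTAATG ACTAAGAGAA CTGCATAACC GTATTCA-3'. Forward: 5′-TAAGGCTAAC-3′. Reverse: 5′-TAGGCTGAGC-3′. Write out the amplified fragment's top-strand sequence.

Scanning the template, TAAGGCTAAC occurs at positions 32–41; this primer anneals to the bottom strand there with its 3' end pointing downstream.
Taking the reverse complement of TAGGCTGAGC gives GCTCAGCCTA, found at positions 58–67 on the template; the primer anneals here to the top strand with its 3' end pointing upstream.
The product is the template from position 32 through 67 (36 bp).

5'-TAAGGCTAACTTGTGAGACCGCTATTGCTCAGCCTA-3'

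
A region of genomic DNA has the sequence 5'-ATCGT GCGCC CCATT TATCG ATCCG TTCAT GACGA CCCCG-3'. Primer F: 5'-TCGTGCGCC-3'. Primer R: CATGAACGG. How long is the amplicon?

Scanning the template, TCGTGCGCC occurs at positions 2–10; this primer anneals to the bottom strand there with its 3' end pointing downstream.
Reverse complement of the reverse primer: CCGTTCATG. This occurs on the top strand at positions 23–31.
The product runs from position 2 to position 31, so its length is 31 − 2 + 1 = 30 bp.

30 bp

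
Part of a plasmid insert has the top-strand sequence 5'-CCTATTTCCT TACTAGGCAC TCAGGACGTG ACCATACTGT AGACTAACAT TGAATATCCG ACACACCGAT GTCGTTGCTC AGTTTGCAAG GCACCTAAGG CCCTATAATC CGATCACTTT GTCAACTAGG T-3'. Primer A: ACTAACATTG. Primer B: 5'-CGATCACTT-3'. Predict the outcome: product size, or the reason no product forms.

No product — both primers anneal to the same strand and extend in the same direction.

Primer A (ACTAACATTG) matches the top strand at positions 43–52 (3' end points downstream).
Primer B (CGATCACTT) also matches the top strand directly, at positions 111–119 — its reverse complement AAGTGATCG is not present.
Both primers anneal to the bottom strand with 3' ends pointing the same way, so neither can prime synthesis back toward the other.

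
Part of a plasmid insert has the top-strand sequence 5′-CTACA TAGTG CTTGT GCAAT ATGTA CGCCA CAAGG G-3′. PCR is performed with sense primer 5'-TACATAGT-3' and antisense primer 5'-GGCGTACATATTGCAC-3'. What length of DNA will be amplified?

28 bp

The forward primer matches the template at positions 2–9.
Taking the reverse complement of GGCGTACATATTGCAC gives GTGCAATATGTACGCC, found at positions 14–29 on the template; the primer anneals here to the top strand with its 3' end pointing upstream.
The product runs from position 2 to position 29, so its length is 29 − 2 + 1 = 28 bp.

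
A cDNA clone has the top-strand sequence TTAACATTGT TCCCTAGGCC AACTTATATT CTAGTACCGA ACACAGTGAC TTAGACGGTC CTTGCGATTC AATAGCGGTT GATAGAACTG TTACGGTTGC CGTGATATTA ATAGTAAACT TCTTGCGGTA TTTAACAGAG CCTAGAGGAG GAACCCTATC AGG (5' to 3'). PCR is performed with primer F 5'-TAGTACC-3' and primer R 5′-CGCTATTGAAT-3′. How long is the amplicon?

Forward primer TAGTACC is found on the top strand at positions 32–38.
The reverse primer's reverse complement is ATTCAATAGCG, which matches the template at positions 67–77.
Amplicon spans positions 32–77: 46 bp.

46 bp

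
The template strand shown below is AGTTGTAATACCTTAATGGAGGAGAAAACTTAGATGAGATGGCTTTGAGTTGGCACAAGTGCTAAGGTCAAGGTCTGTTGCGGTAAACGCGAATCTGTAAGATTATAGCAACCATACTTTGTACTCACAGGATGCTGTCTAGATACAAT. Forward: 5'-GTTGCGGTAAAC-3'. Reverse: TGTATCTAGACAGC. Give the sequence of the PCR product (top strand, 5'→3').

Scanning the template, GTTGCGGTAAAC occurs at positions 77–88; this primer anneals to the bottom strand there with its 3' end pointing downstream.
Reverse complement of the reverse primer: GCTGTCTAGATACA. This occurs on the top strand at positions 134–147.
The product is the template from position 77 through 147 (71 bp).

5'-GTTGCGGTAAACGCGAATCTGTAAGATTATAGCAACCATACTTTGTACTCACAGGATGCTGTCTAGATACA-3'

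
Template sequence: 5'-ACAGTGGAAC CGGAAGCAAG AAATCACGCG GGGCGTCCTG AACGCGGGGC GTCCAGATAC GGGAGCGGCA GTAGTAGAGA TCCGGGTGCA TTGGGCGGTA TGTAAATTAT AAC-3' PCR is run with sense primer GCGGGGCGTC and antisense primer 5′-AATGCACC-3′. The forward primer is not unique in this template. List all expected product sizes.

65 bp, 49 bp

The forward primer GCGGGGCGTC matches the top strand at positions 28–37, 44–53.
The reverse primer's reverse complement is GGTGCATT, matching at positions 85–92.
Each forward site pairs with the reverse site to give a product ending at position 92: sizes 65, 49 bp.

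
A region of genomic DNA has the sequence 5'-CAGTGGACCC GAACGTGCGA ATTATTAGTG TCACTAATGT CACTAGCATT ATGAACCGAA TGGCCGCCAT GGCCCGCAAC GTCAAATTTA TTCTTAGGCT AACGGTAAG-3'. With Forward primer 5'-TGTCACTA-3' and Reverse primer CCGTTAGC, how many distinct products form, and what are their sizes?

Two products: 77 bp, 68 bp

The forward primer TGTCACTA matches the top strand at positions 29–36, 38–45.
The reverse primer's reverse complement is GCTAACGG, matching at positions 98–105.
Each forward site pairs with the reverse site to give a product ending at position 105: sizes 77, 68 bp.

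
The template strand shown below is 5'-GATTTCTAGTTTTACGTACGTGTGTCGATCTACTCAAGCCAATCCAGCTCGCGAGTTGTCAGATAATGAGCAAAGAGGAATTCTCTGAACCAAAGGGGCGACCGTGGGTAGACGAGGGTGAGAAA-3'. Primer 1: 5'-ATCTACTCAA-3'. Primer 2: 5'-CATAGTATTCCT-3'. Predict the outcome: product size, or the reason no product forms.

No product — primer 2 has no binding site in the template.

Primer 2 (CATAGTATTCCT) does not match the top strand, and its reverse complement AGGAATACTATG does not match either.
With no annealing site for primer 2, no amplification occurs.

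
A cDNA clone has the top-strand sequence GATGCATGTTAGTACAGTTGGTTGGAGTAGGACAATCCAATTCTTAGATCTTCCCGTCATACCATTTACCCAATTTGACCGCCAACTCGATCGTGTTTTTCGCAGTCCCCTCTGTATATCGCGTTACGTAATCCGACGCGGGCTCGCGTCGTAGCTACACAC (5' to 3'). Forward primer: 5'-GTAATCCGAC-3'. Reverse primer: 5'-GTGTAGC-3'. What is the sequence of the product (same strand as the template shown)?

Forward primer GTAATCCGAC is found on the top strand at positions 128–137.
Reverse complement of the reverse primer: GCTACAC. This occurs on the top strand at positions 154–160.
The product is the template from position 128 through 160 (33 bp).

5'-GTAATCCGACGCGGGCTCGCGTCGTAGCTACAC-3'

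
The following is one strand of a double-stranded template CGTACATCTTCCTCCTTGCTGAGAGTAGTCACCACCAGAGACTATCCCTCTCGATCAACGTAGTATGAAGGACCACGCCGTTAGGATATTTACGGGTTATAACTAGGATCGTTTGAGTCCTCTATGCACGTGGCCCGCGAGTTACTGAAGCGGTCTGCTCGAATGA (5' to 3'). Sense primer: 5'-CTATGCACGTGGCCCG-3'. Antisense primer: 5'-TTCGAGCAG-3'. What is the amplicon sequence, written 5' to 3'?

Forward primer CTATGCACGTGGCCCG is found on the top strand at positions 122–137.
Reverse complement of the reverse primer: CTGCTCGAA. This occurs on the top strand at positions 155–163.
The product is the template from position 122 through 163 (42 bp).

5'-CTATGCACGTGGCCCGCGAGTTACTGAAGCGGTCTGCTCGAA-3'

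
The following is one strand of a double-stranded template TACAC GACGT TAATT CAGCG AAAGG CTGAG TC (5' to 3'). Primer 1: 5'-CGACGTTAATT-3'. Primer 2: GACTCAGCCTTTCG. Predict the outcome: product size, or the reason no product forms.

Primer 1 (CGACGTTAATT) matches the top strand at positions 5–15; it acts as a forward primer.
Primer 2's reverse complement is CGAAAGGCTGAGTC, matching the top strand at positions 19–32; it acts as a reverse primer.
The 3' ends face each other across positions 5–32, giving a 28 bp product.

Yes — a 28 bp product.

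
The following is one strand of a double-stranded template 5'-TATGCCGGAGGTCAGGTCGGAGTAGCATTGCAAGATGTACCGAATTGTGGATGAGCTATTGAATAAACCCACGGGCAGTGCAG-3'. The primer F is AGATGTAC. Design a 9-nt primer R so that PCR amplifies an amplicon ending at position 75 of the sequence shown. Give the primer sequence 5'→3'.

5'-CCCGTGGGT-3'

The forward primer binds at positions 33–40; the product's 3' end on the top strand is position 75.
The reverse primer anneals to the top strand over positions 67–75, i.e. to ACCCACGGG.
Its sequence written 5'→3' is the reverse complement: CCCGTGGGT.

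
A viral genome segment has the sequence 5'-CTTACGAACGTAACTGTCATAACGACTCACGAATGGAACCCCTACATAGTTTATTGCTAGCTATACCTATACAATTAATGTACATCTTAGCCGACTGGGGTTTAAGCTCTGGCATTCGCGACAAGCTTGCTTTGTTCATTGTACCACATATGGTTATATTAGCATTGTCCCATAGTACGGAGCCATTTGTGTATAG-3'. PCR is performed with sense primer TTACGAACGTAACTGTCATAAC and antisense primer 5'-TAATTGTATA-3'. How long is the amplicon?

Scanning the template, TTACGAACGTAACTGTCATAAC occurs at positions 2–23; this primer anneals to the bottom strand there with its 3' end pointing downstream.
Reverse complement of the reverse primer: TATACAATTA. This occurs on the top strand at positions 68–77.
Product length = (reverse-primer end) − (forward-primer start) + 1 = 77 − 2 + 1 = 76 bp.

76 bp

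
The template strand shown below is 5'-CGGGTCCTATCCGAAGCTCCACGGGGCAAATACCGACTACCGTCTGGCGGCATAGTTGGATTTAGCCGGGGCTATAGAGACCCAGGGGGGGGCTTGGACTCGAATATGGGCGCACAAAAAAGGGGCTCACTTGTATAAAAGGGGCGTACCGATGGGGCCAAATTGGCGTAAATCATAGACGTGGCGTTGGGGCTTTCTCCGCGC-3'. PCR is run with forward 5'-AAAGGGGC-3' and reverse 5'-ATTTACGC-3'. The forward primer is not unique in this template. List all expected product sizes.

55 bp, 36 bp

The forward primer AAAGGGGC matches the top strand at positions 119–126, 138–145.
The reverse primer's reverse complement is GCGTAAAT, matching at positions 166–173.
Each forward site pairs with the reverse site to give a product ending at position 173: sizes 55, 36 bp.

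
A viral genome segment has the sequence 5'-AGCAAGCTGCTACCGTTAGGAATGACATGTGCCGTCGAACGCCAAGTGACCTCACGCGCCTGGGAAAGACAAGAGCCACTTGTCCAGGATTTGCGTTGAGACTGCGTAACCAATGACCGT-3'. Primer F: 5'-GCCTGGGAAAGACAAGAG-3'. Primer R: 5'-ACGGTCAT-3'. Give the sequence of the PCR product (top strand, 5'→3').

The forward primer matches the template at positions 58–75.
Taking the reverse complement of ACGGTCAT gives ATGACCGT, found at positions 113–120 on the template; the primer anneals here to the top strand with its 3' end pointing upstream.
The product is the template from position 58 through 120 (63 bp).

5'-GCCTGGGAAAGACAAGAGCCACTTGTCCAGGATTTGCGTTGAGACTGCGTAACCAATGACCGT-3'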